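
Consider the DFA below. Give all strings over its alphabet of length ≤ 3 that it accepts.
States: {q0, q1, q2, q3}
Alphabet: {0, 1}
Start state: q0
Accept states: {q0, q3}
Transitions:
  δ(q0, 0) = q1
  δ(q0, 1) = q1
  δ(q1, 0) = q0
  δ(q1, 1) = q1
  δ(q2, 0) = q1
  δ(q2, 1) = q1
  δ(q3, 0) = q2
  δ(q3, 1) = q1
ε, 00, 10, 010, 110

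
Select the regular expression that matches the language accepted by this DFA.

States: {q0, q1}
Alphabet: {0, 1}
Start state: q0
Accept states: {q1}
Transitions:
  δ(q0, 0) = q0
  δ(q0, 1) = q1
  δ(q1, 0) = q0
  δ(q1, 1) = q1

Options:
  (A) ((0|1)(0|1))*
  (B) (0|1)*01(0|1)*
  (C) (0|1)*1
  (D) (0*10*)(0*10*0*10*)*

Check each option against the DFA on short strings; one disagreement eliminates an option:
  (A) ((0|1)(0|1))*: on ε the DFA stays in q0 and rejects (q0 ∉ Accept), but the regex matches it → eliminate
  (B) (0|1)*01(0|1)*: on '1' the DFA goes q0 → q1 and accepts (q1 ∈ Accept), but the regex does not match it → eliminate
  (C) (0|1)*1: agrees with the DFA on every string of length ≤ 6
  (D) (0*10*)(0*10*0*10*)*: on '10' the DFA goes q0 → q1 → q0 and rejects (q0 ∉ Accept), but the regex matches it → eliminate
Only (C) is consistent with the DFA.
(C) (0|1)*1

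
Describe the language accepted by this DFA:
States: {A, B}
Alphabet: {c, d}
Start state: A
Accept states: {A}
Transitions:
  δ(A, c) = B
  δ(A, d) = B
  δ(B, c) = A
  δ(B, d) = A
Testing a few strings:
  'd' → reject
  'ddd' → reject
  'c' → reject
  'dcd' → reject
State roles: A=even length so far; B=odd length so far
All strings over {c,d} of even length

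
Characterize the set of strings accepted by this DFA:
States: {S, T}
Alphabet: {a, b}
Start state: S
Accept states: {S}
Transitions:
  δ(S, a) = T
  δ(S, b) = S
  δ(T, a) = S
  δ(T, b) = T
Testing a few strings:
  'aba' → accept
  'b' → accept
  'a' → reject
  'aab' → accept
State roles: S=even number of a's so far; T=odd number of a's so far
All strings over {a,b} with an even number of a's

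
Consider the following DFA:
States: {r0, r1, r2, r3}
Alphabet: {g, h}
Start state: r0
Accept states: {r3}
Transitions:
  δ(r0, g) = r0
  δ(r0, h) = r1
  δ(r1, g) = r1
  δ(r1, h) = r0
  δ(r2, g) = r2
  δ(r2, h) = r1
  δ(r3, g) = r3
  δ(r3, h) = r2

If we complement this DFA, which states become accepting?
Complement accept states = All states \ Original accept states
= {r0, r1, r2, r3} \ {r3}
{r0, r1, r2}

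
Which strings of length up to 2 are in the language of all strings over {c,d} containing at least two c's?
cc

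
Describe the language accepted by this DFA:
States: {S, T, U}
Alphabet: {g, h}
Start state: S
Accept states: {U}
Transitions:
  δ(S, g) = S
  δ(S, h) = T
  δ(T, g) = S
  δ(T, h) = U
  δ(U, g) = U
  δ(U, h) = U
Testing a few strings:
  'hhhh' → accept
  'gg' → reject
  'hhh' → accept
  'hhgh' → accept
State roles: S=no progress toward hh; T=one trailing h; U=substring hh seen
All strings over {g,h} containing the substring hh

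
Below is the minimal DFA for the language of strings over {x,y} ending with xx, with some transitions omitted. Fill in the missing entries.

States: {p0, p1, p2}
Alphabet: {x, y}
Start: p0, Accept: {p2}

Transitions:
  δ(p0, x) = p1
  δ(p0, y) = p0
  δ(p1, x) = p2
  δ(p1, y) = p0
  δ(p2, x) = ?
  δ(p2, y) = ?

From the language and accept set, identify what each state tracks — p0: last symbol not x; p1: one trailing x; p2: two trailing x's.
Each missing δ(q, a) is the state matching the new tracked value after reading a.
δ(p2, x) = p2; δ(p2, y) = p0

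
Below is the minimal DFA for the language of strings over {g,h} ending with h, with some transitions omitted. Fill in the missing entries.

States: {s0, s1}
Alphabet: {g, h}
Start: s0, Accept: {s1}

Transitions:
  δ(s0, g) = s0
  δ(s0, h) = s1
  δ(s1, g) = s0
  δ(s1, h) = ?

From the language and accept set, identify what each state tracks — s0: last symbol not h; s1: last symbol is h.
Each missing δ(q, a) is the state matching the new tracked value after reading a.
δ(s1, h) = s1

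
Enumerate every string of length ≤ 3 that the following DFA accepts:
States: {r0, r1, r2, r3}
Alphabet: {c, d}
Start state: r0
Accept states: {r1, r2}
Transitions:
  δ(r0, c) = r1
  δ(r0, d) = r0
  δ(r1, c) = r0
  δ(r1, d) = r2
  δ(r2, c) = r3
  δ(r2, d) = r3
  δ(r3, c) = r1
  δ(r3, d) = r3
c, cd, dc, ccc, dcd, ddc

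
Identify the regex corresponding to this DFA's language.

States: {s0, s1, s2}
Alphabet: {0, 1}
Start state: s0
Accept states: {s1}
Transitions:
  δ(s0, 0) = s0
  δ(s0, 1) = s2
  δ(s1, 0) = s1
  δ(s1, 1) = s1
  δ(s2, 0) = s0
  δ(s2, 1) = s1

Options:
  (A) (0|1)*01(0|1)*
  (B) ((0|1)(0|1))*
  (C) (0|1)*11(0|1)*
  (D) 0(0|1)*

Check each option against the DFA on short strings; one disagreement eliminates an option:
  (A) (0|1)*01(0|1)*: on '01' the DFA goes s0 → s0 → s2 and rejects (s2 ∉ Accept), but the regex matches it → eliminate
  (B) ((0|1)(0|1))*: on ε the DFA stays in s0 and rejects (s0 ∉ Accept), but the regex matches it → eliminate
  (C) (0|1)*11(0|1)*: agrees with the DFA on every string of length ≤ 6
  (D) 0(0|1)*: on '0' the DFA goes s0 → s0 and rejects (s0 ∉ Accept), but the regex matches it → eliminate
Only (C) is consistent with the DFA.
(C) (0|1)*11(0|1)*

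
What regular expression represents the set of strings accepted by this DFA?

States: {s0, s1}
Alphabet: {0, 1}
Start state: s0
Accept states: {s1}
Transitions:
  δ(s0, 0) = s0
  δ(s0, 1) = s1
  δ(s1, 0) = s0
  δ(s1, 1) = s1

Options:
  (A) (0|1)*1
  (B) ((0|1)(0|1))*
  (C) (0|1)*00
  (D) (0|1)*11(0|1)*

Check each option against the DFA on short strings; one disagreement eliminates an option:
  (A) (0|1)*1: agrees with the DFA on every string of length ≤ 6
  (B) ((0|1)(0|1))*: on ε the DFA stays in s0 and rejects (s0 ∉ Accept), but the regex matches it → eliminate
  (C) (0|1)*00: on '1' the DFA goes s0 → s1 and accepts (s1 ∈ Accept), but the regex does not match it → eliminate
  (D) (0|1)*11(0|1)*: on '1' the DFA goes s0 → s1 and accepts (s1 ∈ Accept), but the regex does not match it → eliminate
Only (A) is consistent with the DFA.
(A) (0|1)*1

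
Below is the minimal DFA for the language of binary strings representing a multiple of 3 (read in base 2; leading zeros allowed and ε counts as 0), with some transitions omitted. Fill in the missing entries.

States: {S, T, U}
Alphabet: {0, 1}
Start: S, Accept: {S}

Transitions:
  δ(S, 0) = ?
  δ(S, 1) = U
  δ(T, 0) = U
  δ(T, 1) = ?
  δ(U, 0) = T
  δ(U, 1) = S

From the language and accept set, identify what each state tracks — S: value ≡ 0 (mod 3); T: value ≡ 2 (mod 3); U: value ≡ 1 (mod 3).
Each missing δ(q, a) is the state matching the new tracked value after reading a.
δ(S, 0) = S; δ(T, 1) = T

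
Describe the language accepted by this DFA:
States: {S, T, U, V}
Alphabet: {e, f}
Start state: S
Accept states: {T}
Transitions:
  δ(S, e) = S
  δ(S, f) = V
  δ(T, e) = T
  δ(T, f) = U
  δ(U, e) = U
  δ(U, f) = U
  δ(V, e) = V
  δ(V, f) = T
Testing a few strings:
  'f' → reject
  'ef' → reject
  'ff' → accept
  'e' → reject
State roles: S=zero f's; T=two f's; U=≥ three f's (dead); V=one f
All strings over {e,f} containing exactly two f's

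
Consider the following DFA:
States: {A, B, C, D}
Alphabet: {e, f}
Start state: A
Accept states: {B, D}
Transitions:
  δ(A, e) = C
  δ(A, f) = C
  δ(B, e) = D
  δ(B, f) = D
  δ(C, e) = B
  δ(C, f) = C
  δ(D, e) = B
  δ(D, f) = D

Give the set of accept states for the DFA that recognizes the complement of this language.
Complement accept states = All states \ Original accept states
= {A, B, C, D} \ {B, D}
{A, C}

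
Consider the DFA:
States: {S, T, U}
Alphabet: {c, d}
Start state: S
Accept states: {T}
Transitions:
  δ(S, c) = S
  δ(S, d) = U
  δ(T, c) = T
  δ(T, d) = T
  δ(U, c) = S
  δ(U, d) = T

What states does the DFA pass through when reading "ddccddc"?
read 'd': S → U
  read 'd': U → T
  read 'c': T → T
  read 'c': T → T
  read 'd': T → T
  read 'd': T → T
  read 'c': T → T
S -> U -> T -> T -> T -> T -> T -> T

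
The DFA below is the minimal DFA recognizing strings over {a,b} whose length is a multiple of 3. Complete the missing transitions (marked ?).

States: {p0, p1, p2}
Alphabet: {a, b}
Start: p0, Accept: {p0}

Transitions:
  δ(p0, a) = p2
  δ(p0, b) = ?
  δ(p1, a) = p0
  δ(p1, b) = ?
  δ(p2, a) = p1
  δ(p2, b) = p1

From the language and accept set, identify what each state tracks — p0: length ≡ 0 (mod 3); p1: length ≡ 2 (mod 3); p2: length ≡ 1 (mod 3).
Each missing δ(q, a) is the state matching the new tracked value after reading a.
δ(p0, b) = p2; δ(p1, b) = p0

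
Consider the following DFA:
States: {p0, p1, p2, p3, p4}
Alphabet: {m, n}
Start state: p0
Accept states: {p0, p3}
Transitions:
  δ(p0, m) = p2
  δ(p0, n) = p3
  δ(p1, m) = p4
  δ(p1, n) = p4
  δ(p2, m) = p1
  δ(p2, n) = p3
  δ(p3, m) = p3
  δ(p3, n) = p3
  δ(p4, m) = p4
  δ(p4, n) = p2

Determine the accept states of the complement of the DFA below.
Complement accept states = All states \ Original accept states
= {p0, p1, p2, p3, p4} \ {p0, p3}
{p1, p2, p4}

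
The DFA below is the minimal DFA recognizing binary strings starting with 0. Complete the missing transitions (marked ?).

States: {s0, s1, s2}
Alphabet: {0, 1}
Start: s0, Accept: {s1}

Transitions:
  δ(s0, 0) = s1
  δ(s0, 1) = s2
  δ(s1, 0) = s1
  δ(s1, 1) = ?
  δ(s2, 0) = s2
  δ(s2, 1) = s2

From the language and accept set, identify what each state tracks — s0: no input read; s1: started with 0; s2: started with 1 (dead).
Each missing δ(q, a) is the state matching the new tracked value after reading a.
δ(s1, 1) = s1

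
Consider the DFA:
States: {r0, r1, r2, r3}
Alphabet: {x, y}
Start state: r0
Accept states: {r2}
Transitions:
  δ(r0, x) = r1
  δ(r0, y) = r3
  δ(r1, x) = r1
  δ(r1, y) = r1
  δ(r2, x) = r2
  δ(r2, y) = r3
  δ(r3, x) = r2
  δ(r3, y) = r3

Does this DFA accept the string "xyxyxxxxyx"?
Processing string "xyxyxxxxyx":
  r0 --x--> r1
  r1 --y--> r1
  r1 --x--> r1
  r1 --y--> r1
  r1 --x--> r1
  r1 --x--> r1
  r1 --x--> r1
  r1 --x--> r1
  r1 --y--> r1
  r1 --x--> r1
Final state: r1
Accept states: {r2}
No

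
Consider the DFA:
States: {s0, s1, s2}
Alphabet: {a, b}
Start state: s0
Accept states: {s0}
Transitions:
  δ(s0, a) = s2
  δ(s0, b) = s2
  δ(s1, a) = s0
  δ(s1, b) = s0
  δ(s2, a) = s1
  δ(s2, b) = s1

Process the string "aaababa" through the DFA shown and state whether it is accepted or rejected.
Processing string "aaababa":
  s0 --a--> s2
  s2 --a--> s1
  s1 --a--> s0
  s0 --b--> s2
  s2 --a--> s1
  s1 --b--> s0
  s0 --a--> s2
Final state: s2
Accept states: {s0}
No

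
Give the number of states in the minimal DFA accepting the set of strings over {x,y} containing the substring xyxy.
By Myhill–Nerode, count the distinguishable equivalence classes: 5 classes — one per longest suffix of the input that is a prefix of 'xyxy' (lengths 0 through 3), plus an absorbing 'already seen xyxy' class.
5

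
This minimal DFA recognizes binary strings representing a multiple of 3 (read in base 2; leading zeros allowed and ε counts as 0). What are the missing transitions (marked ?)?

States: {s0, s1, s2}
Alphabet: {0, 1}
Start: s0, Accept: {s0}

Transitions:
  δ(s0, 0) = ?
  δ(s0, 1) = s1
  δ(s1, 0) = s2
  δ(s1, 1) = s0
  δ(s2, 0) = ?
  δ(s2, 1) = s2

From the language and accept set, identify what each state tracks — s0: value ≡ 0 (mod 3); s1: value ≡ 1 (mod 3); s2: value ≡ 2 (mod 3).
Each missing δ(q, a) is the state matching the new tracked value after reading a.
δ(s0, 0) = s0; δ(s2, 0) = s1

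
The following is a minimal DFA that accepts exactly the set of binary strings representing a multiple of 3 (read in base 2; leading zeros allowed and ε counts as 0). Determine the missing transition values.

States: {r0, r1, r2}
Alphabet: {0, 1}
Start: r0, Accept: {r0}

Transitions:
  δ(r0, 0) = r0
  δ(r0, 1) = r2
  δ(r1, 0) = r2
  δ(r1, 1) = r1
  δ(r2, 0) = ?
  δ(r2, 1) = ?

From the language and accept set, identify what each state tracks — r0: value ≡ 0 (mod 3); r1: value ≡ 2 (mod 3); r2: value ≡ 1 (mod 3).
Each missing δ(q, a) is the state matching the new tracked value after reading a.
δ(r2, 0) = r1; δ(r2, 1) = r0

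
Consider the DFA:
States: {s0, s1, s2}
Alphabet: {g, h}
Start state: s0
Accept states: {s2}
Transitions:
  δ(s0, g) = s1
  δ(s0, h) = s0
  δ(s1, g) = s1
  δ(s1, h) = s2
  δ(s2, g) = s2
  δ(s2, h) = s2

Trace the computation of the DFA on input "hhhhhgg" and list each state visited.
read 'h': s0 → s0
  read 'h': s0 → s0
  read 'h': s0 → s0
  read 'h': s0 → s0
  read 'h': s0 → s0
  read 'g': s0 → s1
  read 'g': s1 → s1
s0 -> s0 -> s0 -> s0 -> s0 -> s0 -> s1 -> s1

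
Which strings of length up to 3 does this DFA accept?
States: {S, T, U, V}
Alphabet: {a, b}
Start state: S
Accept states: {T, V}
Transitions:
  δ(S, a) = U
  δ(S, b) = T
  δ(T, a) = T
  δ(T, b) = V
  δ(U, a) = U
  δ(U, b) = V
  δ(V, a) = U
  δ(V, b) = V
b, ab, ba, bb, aab, abb, baa, bab, bbb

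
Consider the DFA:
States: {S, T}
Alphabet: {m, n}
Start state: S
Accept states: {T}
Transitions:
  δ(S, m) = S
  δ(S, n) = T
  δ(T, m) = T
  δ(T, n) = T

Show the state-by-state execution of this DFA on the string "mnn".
read 'm': S → S
  read 'n': S → T
  read 'n': T → T
S -> S -> T -> T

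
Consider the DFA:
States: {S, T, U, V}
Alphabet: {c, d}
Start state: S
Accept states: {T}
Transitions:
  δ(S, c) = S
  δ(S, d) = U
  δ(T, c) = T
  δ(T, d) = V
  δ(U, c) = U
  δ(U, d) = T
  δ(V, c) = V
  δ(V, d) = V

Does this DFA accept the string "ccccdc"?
Processing string "ccccdc":
  S --c--> S
  S --c--> S
  S --c--> S
  S --c--> S
  S --d--> U
  U --c--> U
Final state: U
Accept states: {T}
No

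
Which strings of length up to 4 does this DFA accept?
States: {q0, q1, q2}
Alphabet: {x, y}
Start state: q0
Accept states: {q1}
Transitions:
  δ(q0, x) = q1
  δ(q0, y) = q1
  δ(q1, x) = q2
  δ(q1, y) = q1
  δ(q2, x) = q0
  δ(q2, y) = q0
x, y, xy, yy, xyy, yyy, xxxx, xxxy, xxyx, xxyy, xyyy, yxxx, yxxy, yxyx, yxyy, yyyy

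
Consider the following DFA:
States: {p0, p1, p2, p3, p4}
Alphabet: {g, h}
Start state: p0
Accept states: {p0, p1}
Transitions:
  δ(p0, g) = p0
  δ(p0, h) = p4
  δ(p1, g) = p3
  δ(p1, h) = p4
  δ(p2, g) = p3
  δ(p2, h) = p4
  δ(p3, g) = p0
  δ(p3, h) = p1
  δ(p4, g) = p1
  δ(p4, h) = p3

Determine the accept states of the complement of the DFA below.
Complement accept states = All states \ Original accept states
= {p0, p1, p2, p3, p4} \ {p0, p1}
{p2, p3, p4}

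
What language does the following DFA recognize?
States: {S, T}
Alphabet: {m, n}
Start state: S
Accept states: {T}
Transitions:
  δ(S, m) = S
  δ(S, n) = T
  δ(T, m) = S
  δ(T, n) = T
Testing a few strings:
  'm' → reject
  'mm' → reject
  'nm' → reject
  'nmm' → reject
State roles: S=last symbol not n; T=last symbol is n
All strings over {m,n} ending with n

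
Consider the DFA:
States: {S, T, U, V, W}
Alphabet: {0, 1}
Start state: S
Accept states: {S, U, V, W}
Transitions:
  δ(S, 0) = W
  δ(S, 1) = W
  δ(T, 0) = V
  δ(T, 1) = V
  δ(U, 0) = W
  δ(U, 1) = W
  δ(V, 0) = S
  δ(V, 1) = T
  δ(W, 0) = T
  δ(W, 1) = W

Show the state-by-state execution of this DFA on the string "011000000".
read '0': S → W
  read '1': W → W
  read '1': W → W
  read '0': W → T
  read '0': T → V
  read '0': V → S
  read '0': S → W
  read '0': W → T
  read '0': T → V
S -> W -> W -> W -> T -> V -> S -> W -> T -> V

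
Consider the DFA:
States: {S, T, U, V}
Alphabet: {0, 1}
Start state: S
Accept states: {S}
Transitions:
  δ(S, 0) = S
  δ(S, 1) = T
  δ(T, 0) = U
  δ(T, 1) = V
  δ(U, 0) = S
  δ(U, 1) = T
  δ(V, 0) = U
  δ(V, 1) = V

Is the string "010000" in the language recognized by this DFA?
Processing string "010000":
  S --0--> S
  S --1--> T
  T --0--> U
  U --0--> S
  S --0--> S
  S --0--> S
Final state: S
Accept states: {S}
Yes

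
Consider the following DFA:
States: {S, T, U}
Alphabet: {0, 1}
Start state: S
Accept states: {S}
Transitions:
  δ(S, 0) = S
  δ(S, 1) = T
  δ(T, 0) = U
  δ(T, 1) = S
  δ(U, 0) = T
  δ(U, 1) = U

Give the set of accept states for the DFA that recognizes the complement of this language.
Complement accept states = All states \ Original accept states
= {S, T, U} \ {S}
{T, U}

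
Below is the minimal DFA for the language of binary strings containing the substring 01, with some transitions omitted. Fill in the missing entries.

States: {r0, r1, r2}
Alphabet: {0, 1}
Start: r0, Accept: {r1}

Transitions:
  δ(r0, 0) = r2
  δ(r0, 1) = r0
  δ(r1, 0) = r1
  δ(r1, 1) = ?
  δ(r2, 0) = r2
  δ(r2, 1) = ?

From the language and accept set, identify what each state tracks — r0: no 0 seen yet; r1: substring 01 seen; r2: seen a 0, waiting for 1.
Each missing δ(q, a) is the state matching the new tracked value after reading a.
δ(r1, 1) = r1; δ(r2, 1) = r1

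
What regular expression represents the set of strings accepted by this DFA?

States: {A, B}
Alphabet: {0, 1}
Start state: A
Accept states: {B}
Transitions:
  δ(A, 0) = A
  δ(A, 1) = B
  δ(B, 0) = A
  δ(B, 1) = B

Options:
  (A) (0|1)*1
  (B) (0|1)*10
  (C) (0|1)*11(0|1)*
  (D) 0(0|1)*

Check each option against the DFA on short strings; one disagreement eliminates an option:
  (A) (0|1)*1: agrees with the DFA on every string of length ≤ 6
  (B) (0|1)*10: on '1' the DFA goes A → B and accepts (B ∈ Accept), but the regex does not match it → eliminate
  (C) (0|1)*11(0|1)*: on '1' the DFA goes A → B and accepts (B ∈ Accept), but the regex does not match it → eliminate
  (D) 0(0|1)*: on '0' the DFA goes A → A and rejects (A ∉ Accept), but the regex matches it → eliminate
Only (A) is consistent with the DFA.
(A) (0|1)*1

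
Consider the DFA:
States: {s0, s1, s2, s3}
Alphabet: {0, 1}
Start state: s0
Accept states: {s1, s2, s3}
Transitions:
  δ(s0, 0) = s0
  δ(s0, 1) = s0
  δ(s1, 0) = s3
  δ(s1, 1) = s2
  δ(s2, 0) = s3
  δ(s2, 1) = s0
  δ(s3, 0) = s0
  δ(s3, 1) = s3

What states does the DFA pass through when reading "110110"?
read '1': s0 → s0
  read '1': s0 → s0
  read '0': s0 → s0
  read '1': s0 → s0
  read '1': s0 → s0
  read '0': s0 → s0
s0 -> s0 -> s0 -> s0 -> s0 -> s0 -> s0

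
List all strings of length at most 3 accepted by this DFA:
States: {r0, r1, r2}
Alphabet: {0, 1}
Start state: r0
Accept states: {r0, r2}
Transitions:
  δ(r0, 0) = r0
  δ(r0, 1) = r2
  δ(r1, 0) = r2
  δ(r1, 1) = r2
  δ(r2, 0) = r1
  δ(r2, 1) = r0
ε, 0, 1, 00, 01, 11, 000, 001, 011, 100, 101, 110, 111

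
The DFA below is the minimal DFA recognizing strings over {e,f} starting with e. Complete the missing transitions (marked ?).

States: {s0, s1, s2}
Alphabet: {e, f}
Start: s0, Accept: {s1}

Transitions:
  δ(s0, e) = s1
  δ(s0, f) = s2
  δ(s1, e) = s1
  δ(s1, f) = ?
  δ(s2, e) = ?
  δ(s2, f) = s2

From the language and accept set, identify what each state tracks — s0: no input read; s1: started with e; s2: started with f (dead).
Each missing δ(q, a) is the state matching the new tracked value after reading a.
δ(s1, f) = s1; δ(s2, e) = s2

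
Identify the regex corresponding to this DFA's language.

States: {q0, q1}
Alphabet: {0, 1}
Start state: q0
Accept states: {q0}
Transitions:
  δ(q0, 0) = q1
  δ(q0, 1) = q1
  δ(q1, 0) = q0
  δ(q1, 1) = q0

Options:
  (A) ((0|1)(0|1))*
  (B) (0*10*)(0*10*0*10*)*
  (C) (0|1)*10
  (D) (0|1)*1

Check each option against the DFA on short strings; one disagreement eliminates an option:
  (A) ((0|1)(0|1))*: agrees with the DFA on every string of length ≤ 6
  (B) (0*10*)(0*10*0*10*)*: on ε the DFA stays in q0 and accepts (q0 ∈ Accept), but the regex does not match it → eliminate
  (C) (0|1)*10: on ε the DFA stays in q0 and accepts (q0 ∈ Accept), but the regex does not match it → eliminate
  (D) (0|1)*1: on ε the DFA stays in q0 and accepts (q0 ∈ Accept), but the regex does not match it → eliminate
Only (A) is consistent with the DFA.
(A) ((0|1)(0|1))*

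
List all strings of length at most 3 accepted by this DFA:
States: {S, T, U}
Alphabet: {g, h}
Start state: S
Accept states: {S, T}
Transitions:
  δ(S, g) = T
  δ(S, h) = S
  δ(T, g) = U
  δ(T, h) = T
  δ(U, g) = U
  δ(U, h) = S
ε, g, h, gh, hg, hh, ggh, ghh, hgh, hhg, hhh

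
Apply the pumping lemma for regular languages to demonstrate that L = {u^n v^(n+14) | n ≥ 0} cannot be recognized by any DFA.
Assume L is regular with pumping length p. Idea: pumping the u-block breaks the fixed offset of 14.
Choose s = u^p v^(p+14) ∈ L. By the pumping lemma, s = xyz with |xy| ≤ p, |y| > 0, so y = u^k with k ≥ 1. Then xy²z = u^(p+k) v^(p+14). For this to be in L we would need p+14 = (p+k)+14, i.e. k = 0, contradicting k ≥ 1. So xy²z ∉ L.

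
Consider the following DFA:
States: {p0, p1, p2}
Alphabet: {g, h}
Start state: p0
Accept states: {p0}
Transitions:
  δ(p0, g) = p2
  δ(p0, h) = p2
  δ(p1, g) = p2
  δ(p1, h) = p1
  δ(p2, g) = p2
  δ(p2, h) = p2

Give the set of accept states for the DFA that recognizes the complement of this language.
Complement accept states = All states \ Original accept states
= {p0, p1, p2} \ {p0}
{p1, p2}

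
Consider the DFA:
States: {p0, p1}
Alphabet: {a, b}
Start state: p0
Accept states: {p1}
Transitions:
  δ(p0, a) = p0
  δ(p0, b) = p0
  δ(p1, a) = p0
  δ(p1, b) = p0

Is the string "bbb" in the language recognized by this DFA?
Processing string "bbb":
  p0 --b--> p0
  p0 --b--> p0
  p0 --b--> p0
Final state: p0
Accept states: {p1}
No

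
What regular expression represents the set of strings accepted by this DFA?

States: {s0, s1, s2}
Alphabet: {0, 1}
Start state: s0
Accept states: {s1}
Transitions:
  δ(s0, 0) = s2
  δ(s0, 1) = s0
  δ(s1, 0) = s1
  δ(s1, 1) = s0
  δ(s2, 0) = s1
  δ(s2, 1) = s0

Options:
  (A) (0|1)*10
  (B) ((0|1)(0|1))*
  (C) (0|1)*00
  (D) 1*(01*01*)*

Check each option against the DFA on short strings; one disagreement eliminates an option:
  (A) (0|1)*10: on '00' the DFA goes s0 → s2 → s1 and accepts (s1 ∈ Accept), but the regex does not match it → eliminate
  (B) ((0|1)(0|1))*: on ε the DFA stays in s0 and rejects (s0 ∉ Accept), but the regex matches it → eliminate
  (C) (0|1)*00: agrees with the DFA on every string of length ≤ 6
  (D) 1*(01*01*)*: on ε the DFA stays in s0 and rejects (s0 ∉ Accept), but the regex matches it → eliminate
Only (C) is consistent with the DFA.
(C) (0|1)*00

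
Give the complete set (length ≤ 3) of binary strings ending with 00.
00, 000, 100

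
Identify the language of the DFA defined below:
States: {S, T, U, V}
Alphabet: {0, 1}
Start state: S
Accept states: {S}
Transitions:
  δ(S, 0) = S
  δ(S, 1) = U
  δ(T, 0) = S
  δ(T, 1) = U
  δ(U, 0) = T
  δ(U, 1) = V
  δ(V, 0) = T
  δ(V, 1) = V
Testing a few strings:
  '11' → reject
  '1111' → reject
  '101' → reject
  '1001' → reject
State roles: S=value ≡ 0 (mod 4); T=value ≡ 2 (mod 4); U=value ≡ 1 (mod 4); V=value ≡ 3 (mod 4)
All binary strings representing a multiple of 4 (read in base 2; leading zeros allowed and ε counts as 0)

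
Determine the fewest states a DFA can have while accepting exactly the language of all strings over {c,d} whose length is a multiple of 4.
By Myhill–Nerode, count the distinguishable equivalence classes: 4 classes — one per residue of the length mod 4; class i is distinguished from class j by any string of length (4 − i) mod 4.
4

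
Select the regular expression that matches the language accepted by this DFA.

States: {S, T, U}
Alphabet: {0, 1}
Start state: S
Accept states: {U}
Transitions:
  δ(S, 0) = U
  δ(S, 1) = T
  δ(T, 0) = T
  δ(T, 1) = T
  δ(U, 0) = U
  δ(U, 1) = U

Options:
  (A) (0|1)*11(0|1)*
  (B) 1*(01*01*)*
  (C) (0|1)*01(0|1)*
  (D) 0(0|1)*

Check each option against the DFA on short strings; one disagreement eliminates an option:
  (A) (0|1)*11(0|1)*: on '0' the DFA goes S → U and accepts (U ∈ Accept), but the regex does not match it → eliminate
  (B) 1*(01*01*)*: on ε the DFA stays in S and rejects (S ∉ Accept), but the regex matches it → eliminate
  (C) (0|1)*01(0|1)*: on '0' the DFA goes S → U and accepts (U ∈ Accept), but the regex does not match it → eliminate
  (D) 0(0|1)*: agrees with the DFA on every string of length ≤ 6
Only (D) is consistent with the DFA.
(D) 0(0|1)*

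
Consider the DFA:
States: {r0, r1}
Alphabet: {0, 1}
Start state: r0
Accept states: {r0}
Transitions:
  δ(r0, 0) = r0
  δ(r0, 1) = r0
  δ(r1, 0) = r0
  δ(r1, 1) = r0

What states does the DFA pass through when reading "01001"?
read '0': r0 → r0
  read '1': r0 → r0
  read '0': r0 → r0
  read '0': r0 → r0
  read '1': r0 → r0
r0 -> r0 -> r0 -> r0 -> r0 -> r0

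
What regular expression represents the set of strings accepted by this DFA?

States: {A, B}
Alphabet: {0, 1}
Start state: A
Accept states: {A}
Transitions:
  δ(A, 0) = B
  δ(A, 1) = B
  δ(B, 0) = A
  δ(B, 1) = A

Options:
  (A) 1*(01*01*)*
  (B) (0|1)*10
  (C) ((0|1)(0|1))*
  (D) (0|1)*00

Check each option against the DFA on short strings; one disagreement eliminates an option:
  (A) 1*(01*01*)*: on '1' the DFA goes A → B and rejects (B ∉ Accept), but the regex matches it → eliminate
  (B) (0|1)*10: on ε the DFA stays in A and accepts (A ∈ Accept), but the regex does not match it → eliminate
  (C) ((0|1)(0|1))*: agrees with the DFA on every string of length ≤ 6
  (D) (0|1)*00: on ε the DFA stays in A and accepts (A ∈ Accept), but the regex does not match it → eliminate
Only (C) is consistent with the DFA.
(C) ((0|1)(0|1))*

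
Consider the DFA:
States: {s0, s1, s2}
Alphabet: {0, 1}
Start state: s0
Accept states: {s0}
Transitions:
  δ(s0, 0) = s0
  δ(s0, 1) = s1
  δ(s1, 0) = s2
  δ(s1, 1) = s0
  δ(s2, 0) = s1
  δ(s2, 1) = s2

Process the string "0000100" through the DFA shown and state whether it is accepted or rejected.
Processing string "0000100":
  s0 --0--> s0
  s0 --0--> s0
  s0 --0--> s0
  s0 --0--> s0
  s0 --1--> s1
  s1 --0--> s2
  s2 --0--> s1
Final state: s1
Accept states: {s0}
No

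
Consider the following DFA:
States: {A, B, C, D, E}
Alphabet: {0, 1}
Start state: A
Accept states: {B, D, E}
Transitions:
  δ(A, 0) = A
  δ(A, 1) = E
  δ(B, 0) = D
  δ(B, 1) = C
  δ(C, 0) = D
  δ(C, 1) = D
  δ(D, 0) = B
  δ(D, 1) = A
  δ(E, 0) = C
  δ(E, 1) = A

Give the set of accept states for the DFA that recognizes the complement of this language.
Complement accept states = All states \ Original accept states
= {A, B, C, D, E} \ {B, D, E}
{A, C}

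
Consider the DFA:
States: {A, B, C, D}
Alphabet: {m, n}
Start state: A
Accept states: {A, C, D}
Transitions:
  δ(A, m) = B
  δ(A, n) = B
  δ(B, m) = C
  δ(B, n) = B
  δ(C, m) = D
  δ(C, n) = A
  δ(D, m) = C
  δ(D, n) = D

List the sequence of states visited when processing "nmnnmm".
read 'n': A → B
  read 'm': B → C
  read 'n': C → A
  read 'n': A → B
  read 'm': B → C
  read 'm': C → D
A -> B -> C -> A -> B -> C -> D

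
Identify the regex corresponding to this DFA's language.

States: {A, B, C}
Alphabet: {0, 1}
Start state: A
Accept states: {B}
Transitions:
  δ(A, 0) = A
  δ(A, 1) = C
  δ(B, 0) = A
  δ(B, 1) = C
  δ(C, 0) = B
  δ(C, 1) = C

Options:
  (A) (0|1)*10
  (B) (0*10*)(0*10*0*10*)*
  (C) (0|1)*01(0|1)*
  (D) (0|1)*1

Check each option against the DFA on short strings; one disagreement eliminates an option:
  (A) (0|1)*10: agrees with the DFA on every string of length ≤ 6
  (B) (0*10*)(0*10*0*10*)*: on '1' the DFA goes A → C and rejects (C ∉ Accept), but the regex matches it → eliminate
  (C) (0|1)*01(0|1)*: on '01' the DFA goes A → A → C and rejects (C ∉ Accept), but the regex matches it → eliminate
  (D) (0|1)*1: on '1' the DFA goes A → C and rejects (C ∉ Accept), but the regex matches it → eliminate
Only (A) is consistent with the DFA.
(A) (0|1)*10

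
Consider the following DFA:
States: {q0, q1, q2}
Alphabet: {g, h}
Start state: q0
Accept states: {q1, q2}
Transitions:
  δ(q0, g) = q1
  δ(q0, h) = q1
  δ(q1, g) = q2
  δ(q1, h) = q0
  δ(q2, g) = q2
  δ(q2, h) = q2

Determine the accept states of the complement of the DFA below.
Complement accept states = All states \ Original accept states
= {q0, q1, q2} \ {q1, q2}
{q0}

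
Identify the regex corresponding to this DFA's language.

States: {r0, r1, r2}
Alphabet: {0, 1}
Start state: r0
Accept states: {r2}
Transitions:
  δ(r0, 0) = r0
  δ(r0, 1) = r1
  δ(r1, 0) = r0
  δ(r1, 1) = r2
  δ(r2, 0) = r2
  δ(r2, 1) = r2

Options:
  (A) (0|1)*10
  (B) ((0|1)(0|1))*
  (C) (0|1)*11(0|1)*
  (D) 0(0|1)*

Check each option against the DFA on short strings; one disagreement eliminates an option:
  (A) (0|1)*10: on '10' the DFA goes r0 → r1 → r0 and rejects (r0 ∉ Accept), but the regex matches it → eliminate
  (B) ((0|1)(0|1))*: on ε the DFA stays in r0 and rejects (r0 ∉ Accept), but the regex matches it → eliminate
  (C) (0|1)*11(0|1)*: agrees with the DFA on every string of length ≤ 6
  (D) 0(0|1)*: on '0' the DFA goes r0 → r0 and rejects (r0 ∉ Accept), but the regex matches it → eliminate
Only (C) is consistent with the DFA.
(C) (0|1)*11(0|1)*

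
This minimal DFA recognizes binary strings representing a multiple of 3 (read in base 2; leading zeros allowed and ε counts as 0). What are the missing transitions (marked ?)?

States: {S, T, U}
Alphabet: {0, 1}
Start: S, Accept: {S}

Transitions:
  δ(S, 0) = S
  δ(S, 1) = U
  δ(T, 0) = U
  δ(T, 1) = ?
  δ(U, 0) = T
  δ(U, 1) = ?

From the language and accept set, identify what each state tracks — S: value ≡ 0 (mod 3); T: value ≡ 2 (mod 3); U: value ≡ 1 (mod 3).
Each missing δ(q, a) is the state matching the new tracked value after reading a.
δ(T, 1) = T; δ(U, 1) = S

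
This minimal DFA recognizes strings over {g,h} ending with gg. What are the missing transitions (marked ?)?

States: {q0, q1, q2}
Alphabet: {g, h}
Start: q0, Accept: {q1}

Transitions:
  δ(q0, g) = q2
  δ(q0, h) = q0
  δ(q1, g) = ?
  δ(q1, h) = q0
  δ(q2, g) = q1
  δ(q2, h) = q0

From the language and accept set, identify what each state tracks — q0: last symbol not g; q1: two trailing g's; q2: one trailing g.
Each missing δ(q, a) is the state matching the new tracked value after reading a.
δ(q1, g) = q1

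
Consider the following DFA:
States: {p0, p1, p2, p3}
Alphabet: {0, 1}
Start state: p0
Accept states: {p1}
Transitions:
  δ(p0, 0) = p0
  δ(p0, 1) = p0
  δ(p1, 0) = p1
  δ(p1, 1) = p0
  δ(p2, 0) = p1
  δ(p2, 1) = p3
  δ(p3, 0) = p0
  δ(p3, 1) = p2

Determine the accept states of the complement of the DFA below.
Complement accept states = All states \ Original accept states
= {p0, p1, p2, p3} \ {p1}
{p0, p2, p3}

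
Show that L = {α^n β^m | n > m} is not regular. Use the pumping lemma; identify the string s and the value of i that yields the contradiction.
Assume L is regular with pumping length p. Idea: pumping down the α-block drops the α-count to at most the β-count.
Choose s = α^(p+1) β^p ∈ L (|s| = 2p+1 ≥ p). By the pumping lemma, s = xyz with |xy| ≤ p, |y| > 0, so y = α^k with k ≥ 1. Take i = 0: xz = α^(p+1−k) β^p. Since k ≥ 1, p+1−k ≤ p, so the number of α's is no longer strictly greater than the number of β's, hence xz ∉ L.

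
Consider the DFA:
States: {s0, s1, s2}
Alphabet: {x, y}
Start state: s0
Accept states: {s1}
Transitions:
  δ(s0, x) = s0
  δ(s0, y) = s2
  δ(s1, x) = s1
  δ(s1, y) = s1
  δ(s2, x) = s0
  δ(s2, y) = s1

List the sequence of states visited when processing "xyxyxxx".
read 'x': s0 → s0
  read 'y': s0 → s2
  read 'x': s2 → s0
  read 'y': s0 → s2
  read 'x': s2 → s0
  read 'x': s0 → s0
  read 'x': s0 → s0
s0 -> s0 -> s2 -> s0 -> s2 -> s0 -> s0 -> s0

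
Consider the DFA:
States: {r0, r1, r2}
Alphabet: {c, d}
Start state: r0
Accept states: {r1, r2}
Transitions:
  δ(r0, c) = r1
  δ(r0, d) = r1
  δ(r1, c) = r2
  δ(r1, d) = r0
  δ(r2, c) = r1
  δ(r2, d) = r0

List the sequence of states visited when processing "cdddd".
read 'c': r0 → r1
  read 'd': r1 → r0
  read 'd': r0 → r1
  read 'd': r1 → r0
  read 'd': r0 → r1
r0 -> r1 -> r0 -> r1 -> r0 -> r1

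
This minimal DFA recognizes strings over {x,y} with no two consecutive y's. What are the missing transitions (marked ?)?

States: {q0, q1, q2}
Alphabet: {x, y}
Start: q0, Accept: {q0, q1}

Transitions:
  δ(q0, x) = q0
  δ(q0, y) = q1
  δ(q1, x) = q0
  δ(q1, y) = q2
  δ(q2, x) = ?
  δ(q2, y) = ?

From the language and accept set, identify what each state tracks — q0: last symbol not y (ok); q1: last symbol y (ok); q2: saw yy (dead).
Each missing δ(q, a) is the state matching the new tracked value after reading a.
δ(q2, x) = q2; δ(q2, y) = q2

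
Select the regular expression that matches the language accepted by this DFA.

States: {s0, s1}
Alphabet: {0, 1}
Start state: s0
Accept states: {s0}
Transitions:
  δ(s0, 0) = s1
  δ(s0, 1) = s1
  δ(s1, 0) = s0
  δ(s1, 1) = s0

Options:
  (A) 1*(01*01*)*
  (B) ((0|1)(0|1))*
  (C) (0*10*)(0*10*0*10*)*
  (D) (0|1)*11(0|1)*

Check each option against the DFA on short strings; one disagreement eliminates an option:
  (A) 1*(01*01*)*: on '1' the DFA goes s0 → s1 and rejects (s1 ∉ Accept), but the regex matches it → eliminate
  (B) ((0|1)(0|1))*: agrees with the DFA on every string of length ≤ 6
  (C) (0*10*)(0*10*0*10*)*: on ε the DFA stays in s0 and accepts (s0 ∈ Accept), but the regex does not match it → eliminate
  (D) (0|1)*11(0|1)*: on ε the DFA stays in s0 and accepts (s0 ∈ Accept), but the regex does not match it → eliminate
Only (B) is consistent with the DFA.
(B) ((0|1)(0|1))*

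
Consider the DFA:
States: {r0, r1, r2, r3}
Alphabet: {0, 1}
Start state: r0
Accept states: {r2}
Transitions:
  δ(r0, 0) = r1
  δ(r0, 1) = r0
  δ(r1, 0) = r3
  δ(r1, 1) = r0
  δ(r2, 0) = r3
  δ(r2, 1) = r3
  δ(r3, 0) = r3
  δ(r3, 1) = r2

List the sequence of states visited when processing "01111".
read '0': r0 → r1
  read '1': r1 → r0
  read '1': r0 → r0
  read '1': r0 → r0
  read '1': r0 → r0
r0 -> r1 -> r0 -> r0 -> r0 -> r0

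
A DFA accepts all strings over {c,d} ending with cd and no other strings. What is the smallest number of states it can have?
By Myhill–Nerode, count the distinguishable equivalence classes: 3 classes — one per longest suffix of the input that is a prefix of 'cd' (lengths 0 through 2); only the length-2 class is accepting.
3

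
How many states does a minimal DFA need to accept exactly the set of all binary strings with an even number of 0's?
By Myhill–Nerode, count the distinguishable equivalence classes: two classes — parity of the count of 0's.
2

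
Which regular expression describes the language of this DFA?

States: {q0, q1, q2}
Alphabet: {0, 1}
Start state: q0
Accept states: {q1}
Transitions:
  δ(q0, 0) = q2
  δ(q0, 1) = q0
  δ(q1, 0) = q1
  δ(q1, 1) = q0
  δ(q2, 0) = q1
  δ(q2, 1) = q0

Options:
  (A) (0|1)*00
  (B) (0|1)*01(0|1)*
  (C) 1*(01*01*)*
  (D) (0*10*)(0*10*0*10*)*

Check each option against the DFA on short strings; one disagreement eliminates an option:
  (A) (0|1)*00: agrees with the DFA on every string of length ≤ 6
  (B) (0|1)*01(0|1)*: on '00' the DFA goes q0 → q2 → q1 and accepts (q1 ∈ Accept), but the regex does not match it → eliminate
  (C) 1*(01*01*)*: on ε the DFA stays in q0 and rejects (q0 ∉ Accept), but the regex matches it → eliminate
  (D) (0*10*)(0*10*0*10*)*: on '1' the DFA goes q0 → q0 and rejects (q0 ∉ Accept), but the regex matches it → eliminate
Only (A) is consistent with the DFA.
(A) (0|1)*00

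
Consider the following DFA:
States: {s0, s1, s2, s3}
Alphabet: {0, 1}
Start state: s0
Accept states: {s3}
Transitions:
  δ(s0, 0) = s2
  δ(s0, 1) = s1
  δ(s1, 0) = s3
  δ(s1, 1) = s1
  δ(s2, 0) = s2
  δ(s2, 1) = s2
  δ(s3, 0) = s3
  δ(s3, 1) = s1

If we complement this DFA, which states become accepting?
Complement accept states = All states \ Original accept states
= {s0, s1, s2, s3} \ {s3}
{s0, s1, s2}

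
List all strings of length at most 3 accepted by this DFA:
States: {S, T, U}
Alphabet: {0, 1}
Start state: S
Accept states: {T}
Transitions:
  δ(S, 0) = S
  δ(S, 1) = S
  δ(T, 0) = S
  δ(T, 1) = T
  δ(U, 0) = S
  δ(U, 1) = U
None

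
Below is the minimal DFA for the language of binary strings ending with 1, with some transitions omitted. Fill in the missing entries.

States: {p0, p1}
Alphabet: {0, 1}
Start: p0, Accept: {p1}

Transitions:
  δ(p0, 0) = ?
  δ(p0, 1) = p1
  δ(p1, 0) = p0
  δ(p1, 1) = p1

From the language and accept set, identify what each state tracks — p0: last symbol not 1; p1: last symbol is 1.
Each missing δ(q, a) is the state matching the new tracked value after reading a.
δ(p0, 0) = p0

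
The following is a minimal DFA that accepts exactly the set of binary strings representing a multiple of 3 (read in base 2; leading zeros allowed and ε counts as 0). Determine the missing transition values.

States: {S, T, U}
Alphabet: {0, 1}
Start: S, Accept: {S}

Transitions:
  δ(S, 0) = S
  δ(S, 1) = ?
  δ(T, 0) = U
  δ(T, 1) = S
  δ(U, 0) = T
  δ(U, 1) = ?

From the language and accept set, identify what each state tracks — S: value ≡ 0 (mod 3); T: value ≡ 1 (mod 3); U: value ≡ 2 (mod 3).
Each missing δ(q, a) is the state matching the new tracked value after reading a.
δ(S, 1) = T; δ(U, 1) = U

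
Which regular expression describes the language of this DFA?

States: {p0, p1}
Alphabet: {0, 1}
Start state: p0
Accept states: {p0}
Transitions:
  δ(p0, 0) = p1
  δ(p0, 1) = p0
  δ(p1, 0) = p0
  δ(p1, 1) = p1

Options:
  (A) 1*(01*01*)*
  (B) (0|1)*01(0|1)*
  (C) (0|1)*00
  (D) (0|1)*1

Check each option against the DFA on short strings; one disagreement eliminates an option:
  (A) 1*(01*01*)*: agrees with the DFA on every string of length ≤ 6
  (B) (0|1)*01(0|1)*: on ε the DFA stays in p0 and accepts (p0 ∈ Accept), but the regex does not match it → eliminate
  (C) (0|1)*00: on ε the DFA stays in p0 and accepts (p0 ∈ Accept), but the regex does not match it → eliminate
  (D) (0|1)*1: on ε the DFA stays in p0 and accepts (p0 ∈ Accept), but the regex does not match it → eliminate
Only (A) is consistent with the DFA.
(A) 1*(01*01*)*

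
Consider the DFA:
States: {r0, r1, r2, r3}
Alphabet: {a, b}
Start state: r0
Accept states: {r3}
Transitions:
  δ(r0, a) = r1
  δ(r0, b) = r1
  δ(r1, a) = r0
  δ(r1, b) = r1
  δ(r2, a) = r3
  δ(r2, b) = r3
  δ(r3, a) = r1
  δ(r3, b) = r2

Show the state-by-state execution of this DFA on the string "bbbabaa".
read 'b': r0 → r1
  read 'b': r1 → r1
  read 'b': r1 → r1
  read 'a': r1 → r0
  read 'b': r0 → r1
  read 'a': r1 → r0
  read 'a': r0 → r1
r0 -> r1 -> r1 -> r1 -> r0 -> r1 -> r0 -> r1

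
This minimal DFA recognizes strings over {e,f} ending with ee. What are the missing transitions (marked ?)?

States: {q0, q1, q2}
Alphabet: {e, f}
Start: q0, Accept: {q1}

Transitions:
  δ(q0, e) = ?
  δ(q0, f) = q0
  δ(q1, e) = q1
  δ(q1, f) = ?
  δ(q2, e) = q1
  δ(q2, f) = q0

From the language and accept set, identify what each state tracks — q0: last symbol not e; q1: two trailing e's; q2: one trailing e.
Each missing δ(q, a) is the state matching the new tracked value after reading a.
δ(q0, e) = q2; δ(q1, f) = q0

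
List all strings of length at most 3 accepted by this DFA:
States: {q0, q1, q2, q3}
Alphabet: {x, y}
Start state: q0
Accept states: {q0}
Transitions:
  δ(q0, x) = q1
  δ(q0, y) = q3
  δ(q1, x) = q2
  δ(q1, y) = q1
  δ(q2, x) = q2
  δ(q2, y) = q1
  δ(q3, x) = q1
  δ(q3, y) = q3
ε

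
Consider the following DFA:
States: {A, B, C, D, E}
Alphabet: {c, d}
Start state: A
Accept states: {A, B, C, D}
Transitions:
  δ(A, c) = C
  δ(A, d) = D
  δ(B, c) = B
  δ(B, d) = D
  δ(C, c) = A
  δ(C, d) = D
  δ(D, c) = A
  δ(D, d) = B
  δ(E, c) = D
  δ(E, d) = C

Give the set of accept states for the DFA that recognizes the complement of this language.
Complement accept states = All states \ Original accept states
= {A, B, C, D, E} \ {A, B, C, D}
{E}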